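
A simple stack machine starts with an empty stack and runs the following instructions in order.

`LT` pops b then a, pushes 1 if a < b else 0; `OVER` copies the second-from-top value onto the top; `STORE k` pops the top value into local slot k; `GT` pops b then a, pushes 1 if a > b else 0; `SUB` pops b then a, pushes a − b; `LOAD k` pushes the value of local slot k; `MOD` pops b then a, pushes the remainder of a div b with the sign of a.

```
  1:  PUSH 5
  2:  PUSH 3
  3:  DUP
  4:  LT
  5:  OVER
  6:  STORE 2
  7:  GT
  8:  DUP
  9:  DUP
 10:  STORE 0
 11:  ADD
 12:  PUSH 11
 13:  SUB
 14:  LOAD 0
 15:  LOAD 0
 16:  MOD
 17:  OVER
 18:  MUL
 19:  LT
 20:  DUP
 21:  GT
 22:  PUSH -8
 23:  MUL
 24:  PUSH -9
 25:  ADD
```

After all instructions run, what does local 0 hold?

PUSH 5  → 5
PUSH 3  → 5 3
DUP     → 5 3 3
LT      → 5 0
OVER    → 5 0 5
STORE 2 → 5 0
GT      → 1
DUP     → 1 1
DUP     → 1 1 1
STORE 0 → 1 1
ADD     → 2
PUSH 11 → 2 11
SUB     → -9
LOAD 0  → -9 1
LOAD 0  → -9 1 1
MOD     → -9 0
OVER    → -9 0 -9
MUL     → -9 0
LT      → 1
DUP     → 1 1
GT      → 0
PUSH -8 → 0 -8
MUL     → 0
PUSH -9 → 0 -9
ADD     → -9

1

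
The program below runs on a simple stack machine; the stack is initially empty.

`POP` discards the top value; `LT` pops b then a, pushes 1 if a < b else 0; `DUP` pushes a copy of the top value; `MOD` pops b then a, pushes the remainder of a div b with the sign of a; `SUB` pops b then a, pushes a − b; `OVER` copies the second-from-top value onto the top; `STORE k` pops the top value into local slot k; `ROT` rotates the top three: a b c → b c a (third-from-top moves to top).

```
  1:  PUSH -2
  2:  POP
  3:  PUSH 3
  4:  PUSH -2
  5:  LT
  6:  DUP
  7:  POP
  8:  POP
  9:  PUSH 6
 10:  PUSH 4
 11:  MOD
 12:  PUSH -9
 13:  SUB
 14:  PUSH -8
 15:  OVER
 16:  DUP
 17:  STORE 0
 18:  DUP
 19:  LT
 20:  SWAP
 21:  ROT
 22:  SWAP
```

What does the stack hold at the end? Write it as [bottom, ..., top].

PUSH -2 → -2
POP     → (empty)
PUSH 3  → 3
PUSH -2 → 3 -2
LT      → 0
DUP     → 0 0
POP     → 0
POP     → (empty)
PUSH 6  → 6
PUSH 4  → 6 4
MOD     → 2
PUSH -9 → 2 -9
SUB     → 11
PUSH -8 → 11 -8
OVER    → 11 -8 11
DUP     → 11 -8 11 11
STORE 0 → 11 -8 11
DUP     → 11 -8 11 11
LT      → 11 -8 0
SWAP    → 11 0 -8
ROT     → 0 -8 11
SWAP    → 0 11 -8

[0, 11, -8]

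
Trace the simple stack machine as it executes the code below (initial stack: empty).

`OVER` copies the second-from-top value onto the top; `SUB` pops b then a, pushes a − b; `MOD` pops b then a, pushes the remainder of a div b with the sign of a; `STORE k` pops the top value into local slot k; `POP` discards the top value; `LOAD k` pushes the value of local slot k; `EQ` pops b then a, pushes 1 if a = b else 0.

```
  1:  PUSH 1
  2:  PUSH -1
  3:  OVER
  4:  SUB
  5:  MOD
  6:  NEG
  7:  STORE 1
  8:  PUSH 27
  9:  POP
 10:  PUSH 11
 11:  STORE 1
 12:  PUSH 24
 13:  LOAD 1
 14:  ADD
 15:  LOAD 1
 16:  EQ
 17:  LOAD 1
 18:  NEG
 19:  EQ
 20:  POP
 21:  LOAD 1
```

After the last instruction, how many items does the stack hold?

1

PUSH 1   [1]
PUSH -1  [1, -1]
OVER     [1, -1, 1]
SUB      [1, -2]
MOD      [1]
NEG      [-1]
STORE 1  []
PUSH 27  [27]
POP      []
PUSH 11  [11]
STORE 1  []
PUSH 24  [24]
LOAD 1   [24, 11]
ADD      [35]
LOAD 1   [35, 11]
EQ       [0]
LOAD 1   [0, 11]
NEG      [0, -11]
EQ       [0]
POP      []
LOAD 1   [11]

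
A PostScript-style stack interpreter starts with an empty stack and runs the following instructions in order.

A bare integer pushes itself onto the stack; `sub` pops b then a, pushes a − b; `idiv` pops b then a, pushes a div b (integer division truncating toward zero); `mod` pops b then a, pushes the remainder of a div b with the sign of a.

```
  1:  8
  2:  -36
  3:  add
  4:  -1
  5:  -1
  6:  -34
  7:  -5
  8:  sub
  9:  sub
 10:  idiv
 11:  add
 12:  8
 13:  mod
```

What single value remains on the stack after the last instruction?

-4

8    -> 8
-36  -> 8 -36
add  -> -28
-1   -> -28 -1
-1   -> -28 -1 -1
-34  -> -28 -1 -1 -34
-5   -> -28 -1 -1 -34 -5
sub  -> -28 -1 -1 -29
sub  -> -28 -1 28
idiv -> -28 0
add  -> -28
8    -> -28 8
mod  -> -4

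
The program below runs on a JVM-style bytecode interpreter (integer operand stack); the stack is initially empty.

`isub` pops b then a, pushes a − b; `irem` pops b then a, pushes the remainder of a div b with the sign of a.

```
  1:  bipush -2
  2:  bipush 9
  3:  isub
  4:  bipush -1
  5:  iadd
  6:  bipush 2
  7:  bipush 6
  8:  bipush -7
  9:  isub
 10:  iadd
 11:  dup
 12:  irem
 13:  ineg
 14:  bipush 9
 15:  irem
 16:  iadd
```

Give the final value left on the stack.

-12

bipush -2 -> [-2]
bipush 9  -> [-2, 9]
isub      -> [-11]
bipush -1 -> [-11, -1]
iadd      -> [-12]
bipush 2  -> [-12, 2]
bipush 6  -> [-12, 2, 6]
bipush -7 -> [-12, 2, 6, -7]
isub      -> [-12, 2, 13]
iadd      -> [-12, 15]
dup       -> [-12, 15, 15]
irem      -> [-12, 0]
ineg      -> [-12, 0]
bipush 9  -> [-12, 0, 9]
irem      -> [-12, 0]
iadd      -> [-12]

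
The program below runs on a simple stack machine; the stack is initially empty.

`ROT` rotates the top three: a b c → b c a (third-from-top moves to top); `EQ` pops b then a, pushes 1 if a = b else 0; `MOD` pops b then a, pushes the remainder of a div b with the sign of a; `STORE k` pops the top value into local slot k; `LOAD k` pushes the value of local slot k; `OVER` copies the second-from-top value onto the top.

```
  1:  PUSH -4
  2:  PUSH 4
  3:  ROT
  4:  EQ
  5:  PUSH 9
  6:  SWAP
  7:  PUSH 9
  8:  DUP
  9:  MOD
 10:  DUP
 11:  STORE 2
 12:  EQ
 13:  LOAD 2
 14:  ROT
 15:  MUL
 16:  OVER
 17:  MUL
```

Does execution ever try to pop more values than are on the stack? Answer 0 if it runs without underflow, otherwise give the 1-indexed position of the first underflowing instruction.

PUSH -4 -> -4
PUSH 4  -> -4 4
ROT  — needs 3 operands, stack has 2 → underflow

3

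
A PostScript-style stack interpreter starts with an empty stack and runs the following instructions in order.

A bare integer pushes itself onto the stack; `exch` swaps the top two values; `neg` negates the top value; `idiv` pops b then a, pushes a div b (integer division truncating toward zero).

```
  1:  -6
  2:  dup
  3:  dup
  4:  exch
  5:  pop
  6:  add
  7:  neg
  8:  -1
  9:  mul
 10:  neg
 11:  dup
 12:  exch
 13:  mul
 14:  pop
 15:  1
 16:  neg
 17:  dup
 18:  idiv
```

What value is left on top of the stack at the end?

-6   -> [-6]
dup  -> [-6, -6]
dup  -> [-6, -6, -6]
exch -> [-6, -6, -6]
pop  -> [-6, -6]
add  -> [-12]
neg  -> [12]
-1   -> [12, -1]
mul  -> [-12]
neg  -> [12]
dup  -> [12, 12]
exch -> [12, 12]
mul  -> [144]
pop  -> []
1    -> [1]
neg  -> [-1]
dup  -> [-1, -1]
idiv -> [1]

1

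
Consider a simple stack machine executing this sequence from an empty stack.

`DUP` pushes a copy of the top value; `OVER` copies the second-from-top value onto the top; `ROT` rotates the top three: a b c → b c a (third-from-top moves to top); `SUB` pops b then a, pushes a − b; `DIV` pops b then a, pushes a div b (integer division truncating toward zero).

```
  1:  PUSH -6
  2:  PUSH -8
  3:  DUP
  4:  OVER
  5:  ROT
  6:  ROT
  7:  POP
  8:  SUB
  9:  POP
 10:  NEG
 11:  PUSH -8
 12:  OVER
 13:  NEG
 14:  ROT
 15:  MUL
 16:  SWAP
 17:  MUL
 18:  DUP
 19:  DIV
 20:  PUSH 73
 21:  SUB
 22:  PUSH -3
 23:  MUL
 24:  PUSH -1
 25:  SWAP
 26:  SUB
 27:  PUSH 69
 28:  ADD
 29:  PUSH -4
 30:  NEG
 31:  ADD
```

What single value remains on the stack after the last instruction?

-144

PUSH -6 → -6
PUSH -8 → -6 -8
DUP     → -6 -8 -8
OVER    → -6 -8 -8 -8
ROT     → -6 -8 -8 -8
ROT     → -6 -8 -8 -8
POP     → -6 -8 -8
SUB     → -6 0
POP     → -6
NEG     → 6
PUSH -8 → 6 -8
OVER    → 6 -8 6
NEG     → 6 -8 -6
ROT     → -8 -6 6
MUL     → -8 -36
SWAP    → -36 -8
MUL     → 288
DUP     → 288 288
DIV     → 1
PUSH 73 → 1 73
SUB     → -72
PUSH -3 → -72 -3
MUL     → 216
PUSH -1 → 216 -1
SWAP    → -1 216
SUB     → -217
PUSH 69 → -217 69
ADD     → -148
PUSH -4 → -148 -4
NEG     → -148 4
ADD     → -144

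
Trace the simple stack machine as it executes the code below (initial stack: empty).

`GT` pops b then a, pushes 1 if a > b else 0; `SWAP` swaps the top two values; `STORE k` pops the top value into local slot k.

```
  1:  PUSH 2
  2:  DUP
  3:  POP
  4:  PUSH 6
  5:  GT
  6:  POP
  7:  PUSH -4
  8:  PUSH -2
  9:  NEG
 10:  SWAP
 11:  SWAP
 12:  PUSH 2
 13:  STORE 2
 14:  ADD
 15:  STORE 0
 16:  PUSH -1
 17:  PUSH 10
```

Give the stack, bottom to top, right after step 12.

[-4, 2, 2]

PUSH 2   [2]
DUP      [2, 2]
POP      [2]
PUSH 6   [2, 6]
GT       [0]
POP      []
PUSH -4  [-4]
PUSH -2  [-4, -2]
NEG      [-4, 2]
SWAP     [2, -4]
SWAP     [-4, 2]
PUSH 2   [-4, 2, 2]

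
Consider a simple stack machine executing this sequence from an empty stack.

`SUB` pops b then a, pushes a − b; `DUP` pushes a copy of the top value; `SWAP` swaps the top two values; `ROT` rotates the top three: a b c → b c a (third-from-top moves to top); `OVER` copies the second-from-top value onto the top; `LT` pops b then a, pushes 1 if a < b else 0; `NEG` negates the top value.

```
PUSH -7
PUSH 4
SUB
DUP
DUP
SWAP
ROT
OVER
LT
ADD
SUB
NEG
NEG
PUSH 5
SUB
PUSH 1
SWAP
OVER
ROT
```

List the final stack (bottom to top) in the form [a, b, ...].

[-5, 1, 1]

PUSH -7  [-7]
PUSH 4   [-7, 4]
SUB      [-11]
DUP      [-11, -11]
DUP      [-11, -11, -11]
SWAP     [-11, -11, -11]
ROT      [-11, -11, -11]
OVER     [-11, -11, -11, -11]
LT       [-11, -11, 0]
ADD      [-11, -11]
SUB      [0]
NEG      [0]
NEG      [0]
PUSH 5   [0, 5]
SUB      [-5]
PUSH 1   [-5, 1]
SWAP     [1, -5]
OVER     [1, -5, 1]
ROT      [-5, 1, 1]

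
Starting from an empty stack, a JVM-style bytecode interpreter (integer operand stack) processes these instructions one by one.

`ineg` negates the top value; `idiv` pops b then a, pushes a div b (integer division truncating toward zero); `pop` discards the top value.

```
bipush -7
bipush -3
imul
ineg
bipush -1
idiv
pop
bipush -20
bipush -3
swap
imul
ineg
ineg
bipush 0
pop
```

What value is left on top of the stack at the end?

60

bipush -7  : [-7]
bipush -3  : [-7, -3]
imul       : [21]
ineg       : [-21]
bipush -1  : [-21, -1]
idiv       : [21]
pop        : []
bipush -20 : [-20]
bipush -3  : [-20, -3]
swap       : [-3, -20]
imul       : [60]
ineg       : [-60]
ineg       : [60]
bipush 0   : [60, 0]
pop        : [60]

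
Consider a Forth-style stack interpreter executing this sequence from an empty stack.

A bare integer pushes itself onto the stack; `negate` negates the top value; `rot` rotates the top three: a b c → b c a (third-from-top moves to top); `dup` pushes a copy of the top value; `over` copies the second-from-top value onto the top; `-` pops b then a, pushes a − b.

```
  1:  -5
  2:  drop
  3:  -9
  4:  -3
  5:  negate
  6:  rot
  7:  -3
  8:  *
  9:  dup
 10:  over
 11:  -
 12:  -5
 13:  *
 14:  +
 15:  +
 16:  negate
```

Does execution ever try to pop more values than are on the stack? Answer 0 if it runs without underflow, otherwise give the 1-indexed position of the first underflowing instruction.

-5     -> -5
drop   -> (empty)
-9     -> -9
-3     -> -9 -3
negate -> -9 3
rot  — needs 3 operands, stack has 2 → underflow

6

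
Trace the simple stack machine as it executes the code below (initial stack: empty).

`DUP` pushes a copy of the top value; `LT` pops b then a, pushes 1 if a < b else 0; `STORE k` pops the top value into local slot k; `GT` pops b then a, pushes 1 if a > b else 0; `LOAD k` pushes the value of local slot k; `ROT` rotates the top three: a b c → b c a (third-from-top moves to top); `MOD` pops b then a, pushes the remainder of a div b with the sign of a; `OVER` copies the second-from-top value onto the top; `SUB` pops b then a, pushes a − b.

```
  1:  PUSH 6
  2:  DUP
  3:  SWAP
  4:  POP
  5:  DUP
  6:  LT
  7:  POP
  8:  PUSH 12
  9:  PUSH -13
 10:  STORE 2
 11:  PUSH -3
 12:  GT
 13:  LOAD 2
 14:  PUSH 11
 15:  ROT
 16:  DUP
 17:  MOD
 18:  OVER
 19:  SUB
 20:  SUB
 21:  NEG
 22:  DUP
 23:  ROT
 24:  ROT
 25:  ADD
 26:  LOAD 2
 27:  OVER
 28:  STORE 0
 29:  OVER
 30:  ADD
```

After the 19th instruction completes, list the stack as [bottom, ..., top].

PUSH 6   -> 6
DUP      -> 6 6
SWAP     -> 6 6
POP      -> 6
DUP      -> 6 6
LT       -> 0
POP      -> (empty)
PUSH 12  -> 12
PUSH -13 -> 12 -13
STORE 2  -> 12
PUSH -3  -> 12 -3
GT       -> 1
LOAD 2   -> 1 -13
PUSH 11  -> 1 -13 11
ROT      -> -13 11 1
DUP      -> -13 11 1 1
MOD      -> -13 11 0
OVER     -> -13 11 0 11
SUB      -> -13 11 -11

[-13, 11, -11]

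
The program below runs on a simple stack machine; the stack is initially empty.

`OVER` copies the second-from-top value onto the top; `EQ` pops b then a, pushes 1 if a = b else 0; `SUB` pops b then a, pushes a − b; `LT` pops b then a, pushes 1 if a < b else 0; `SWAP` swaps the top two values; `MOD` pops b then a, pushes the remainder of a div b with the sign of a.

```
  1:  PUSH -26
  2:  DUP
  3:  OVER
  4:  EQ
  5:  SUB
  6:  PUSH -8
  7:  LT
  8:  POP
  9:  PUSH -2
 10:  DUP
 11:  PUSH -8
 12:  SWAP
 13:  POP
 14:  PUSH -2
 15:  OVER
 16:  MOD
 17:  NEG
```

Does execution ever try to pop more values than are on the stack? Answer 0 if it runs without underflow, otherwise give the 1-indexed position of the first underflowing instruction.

PUSH -26 → -26
DUP      → -26 -26
OVER     → -26 -26 -26
EQ       → -26 1
SUB      → -27
PUSH -8  → -27 -8
LT       → 1
POP      → (empty)
PUSH -2  → -2
DUP      → -2 -2
PUSH -8  → -2 -2 -8
SWAP     → -2 -8 -2
POP      → -2 -8
PUSH -2  → -2 -8 -2
OVER     → -2 -8 -2 -8
MOD      → -2 -8 -2
NEG      → -2 -8 2

0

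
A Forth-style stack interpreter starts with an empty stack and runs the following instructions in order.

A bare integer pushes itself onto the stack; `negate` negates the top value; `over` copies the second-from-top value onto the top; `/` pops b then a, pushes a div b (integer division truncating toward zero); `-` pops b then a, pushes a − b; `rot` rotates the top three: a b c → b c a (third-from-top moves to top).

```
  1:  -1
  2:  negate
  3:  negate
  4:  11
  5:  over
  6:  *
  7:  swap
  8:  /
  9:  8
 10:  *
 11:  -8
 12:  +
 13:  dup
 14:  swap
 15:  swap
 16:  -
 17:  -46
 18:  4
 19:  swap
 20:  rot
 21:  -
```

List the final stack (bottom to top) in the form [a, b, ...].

[4, -46]

-1     → [-1]
negate → [1]
negate → [-1]
11     → [-1, 11]
over   → [-1, 11, -1]
*      → [-1, -11]
swap   → [-11, -1]
/      → [11]
8      → [11, 8]
*      → [88]
-8     → [88, -8]
+      → [80]
dup    → [80, 80]
swap   → [80, 80]
swap   → [80, 80]
-      → [0]
-46    → [0, -46]
4      → [0, -46, 4]
swap   → [0, 4, -46]
rot    → [4, -46, 0]
-      → [4, -46]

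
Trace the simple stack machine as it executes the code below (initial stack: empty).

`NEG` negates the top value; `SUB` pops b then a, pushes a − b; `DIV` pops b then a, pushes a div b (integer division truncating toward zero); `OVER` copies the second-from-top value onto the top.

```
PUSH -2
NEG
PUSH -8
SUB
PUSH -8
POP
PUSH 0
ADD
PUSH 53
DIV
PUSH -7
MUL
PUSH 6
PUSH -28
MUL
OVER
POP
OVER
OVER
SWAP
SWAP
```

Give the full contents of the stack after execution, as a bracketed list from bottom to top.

PUSH -2  → -2
NEG      → 2
PUSH -8  → 2 -8
SUB      → 10
PUSH -8  → 10 -8
POP      → 10
PUSH 0   → 10 0
ADD      → 10
PUSH 53  → 10 53
DIV      → 0
PUSH -7  → 0 -7
MUL      → 0
PUSH 6   → 0 6
PUSH -28 → 0 6 -28
MUL      → 0 -168
OVER     → 0 -168 0
POP      → 0 -168
OVER     → 0 -168 0
OVER     → 0 -168 0 -168
SWAP     → 0 -168 -168 0
SWAP     → 0 -168 0 -168

[0, -168, 0, -168]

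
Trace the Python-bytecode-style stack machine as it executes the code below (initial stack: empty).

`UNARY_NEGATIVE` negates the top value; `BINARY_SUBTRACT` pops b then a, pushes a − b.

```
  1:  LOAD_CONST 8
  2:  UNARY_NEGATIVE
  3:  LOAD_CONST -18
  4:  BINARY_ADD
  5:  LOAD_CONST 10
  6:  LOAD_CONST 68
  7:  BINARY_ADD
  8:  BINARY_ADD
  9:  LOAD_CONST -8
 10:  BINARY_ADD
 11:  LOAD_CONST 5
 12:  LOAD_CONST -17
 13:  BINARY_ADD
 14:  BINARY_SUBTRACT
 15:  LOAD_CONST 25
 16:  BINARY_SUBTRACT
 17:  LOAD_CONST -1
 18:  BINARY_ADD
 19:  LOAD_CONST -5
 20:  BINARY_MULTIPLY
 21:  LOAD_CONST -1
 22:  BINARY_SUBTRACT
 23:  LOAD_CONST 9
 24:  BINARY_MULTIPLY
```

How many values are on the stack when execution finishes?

LOAD_CONST 8    → 8
UNARY_NEGATIVE  → -8
LOAD_CONST -18  → -8 -18
BINARY_ADD      → -26
LOAD_CONST 10   → -26 10
LOAD_CONST 68   → -26 10 68
BINARY_ADD      → -26 78
BINARY_ADD      → 52
LOAD_CONST -8   → 52 -8
BINARY_ADD      → 44
LOAD_CONST 5    → 44 5
LOAD_CONST -17  → 44 5 -17
BINARY_ADD      → 44 -12
BINARY_SUBTRACT → 56
LOAD_CONST 25   → 56 25
BINARY_SUBTRACT → 31
LOAD_CONST -1   → 31 -1
BINARY_ADD      → 30
LOAD_CONST -5   → 30 -5
BINARY_MULTIPLY → -150
LOAD_CONST -1   → -150 -1
BINARY_SUBTRACT → -149
LOAD_CONST 9    → -149 9
BINARY_MULTIPLY → -1341

1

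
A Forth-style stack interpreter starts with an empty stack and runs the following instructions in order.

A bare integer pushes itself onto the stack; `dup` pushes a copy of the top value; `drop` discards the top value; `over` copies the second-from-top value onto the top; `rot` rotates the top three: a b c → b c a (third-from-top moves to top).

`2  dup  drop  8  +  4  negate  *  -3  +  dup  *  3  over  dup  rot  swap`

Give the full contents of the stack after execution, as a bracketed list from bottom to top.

[1849, 1849, 3, 1849]

2       2
dup     2 2
drop    2
8       2 8
+       10
4       10 4
negate  10 -4
*       -40
-3      -40 -3
+       -43
dup     -43 -43
*       1849
3       1849 3
over    1849 3 1849
dup     1849 3 1849 1849
rot     1849 1849 1849 3
swap    1849 1849 3 1849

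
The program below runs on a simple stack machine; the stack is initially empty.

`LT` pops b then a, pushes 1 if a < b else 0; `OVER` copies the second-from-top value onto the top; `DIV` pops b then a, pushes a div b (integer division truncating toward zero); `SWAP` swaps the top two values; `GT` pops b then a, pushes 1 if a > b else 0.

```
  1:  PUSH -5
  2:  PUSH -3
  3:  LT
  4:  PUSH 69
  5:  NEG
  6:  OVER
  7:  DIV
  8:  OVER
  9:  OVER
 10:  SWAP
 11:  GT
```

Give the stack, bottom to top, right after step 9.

[1, -69, 1, -69]

PUSH -5 -> -5
PUSH -3 -> -5 -3
LT      -> 1
PUSH 69 -> 1 69
NEG     -> 1 -69
OVER    -> 1 -69 1
DIV     -> 1 -69
OVER    -> 1 -69 1
OVER    -> 1 -69 1 -69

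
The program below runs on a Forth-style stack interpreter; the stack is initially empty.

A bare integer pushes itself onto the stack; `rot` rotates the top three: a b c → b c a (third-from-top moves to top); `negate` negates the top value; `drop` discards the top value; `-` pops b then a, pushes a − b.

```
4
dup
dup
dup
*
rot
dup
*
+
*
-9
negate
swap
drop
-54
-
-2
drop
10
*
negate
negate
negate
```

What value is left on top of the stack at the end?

-630

4      -> 4
dup    -> 4 4
dup    -> 4 4 4
dup    -> 4 4 4 4
*      -> 4 4 16
rot    -> 4 16 4
dup    -> 4 16 4 4
*      -> 4 16 16
+      -> 4 32
*      -> 128
-9     -> 128 -9
negate -> 128 9
swap   -> 9 128
drop   -> 9
-54    -> 9 -54
-      -> 63
-2     -> 63 -2
drop   -> 63
10     -> 63 10
*      -> 630
negate -> -630
negate -> 630
negate -> -630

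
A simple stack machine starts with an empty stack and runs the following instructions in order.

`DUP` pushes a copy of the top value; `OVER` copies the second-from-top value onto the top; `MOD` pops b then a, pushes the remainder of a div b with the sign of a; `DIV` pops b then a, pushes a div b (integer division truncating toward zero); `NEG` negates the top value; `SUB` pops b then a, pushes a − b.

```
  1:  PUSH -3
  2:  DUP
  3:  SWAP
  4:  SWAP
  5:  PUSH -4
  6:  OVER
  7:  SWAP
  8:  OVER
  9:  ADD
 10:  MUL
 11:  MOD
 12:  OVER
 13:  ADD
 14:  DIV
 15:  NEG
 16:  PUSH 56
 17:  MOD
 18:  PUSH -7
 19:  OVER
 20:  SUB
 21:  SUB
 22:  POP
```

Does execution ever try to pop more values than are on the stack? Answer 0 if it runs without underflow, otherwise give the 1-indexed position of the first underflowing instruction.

0

PUSH -3 → [-3]
DUP     → [-3, -3]
SWAP    → [-3, -3]
SWAP    → [-3, -3]
PUSH -4 → [-3, -3, -4]
OVER    → [-3, -3, -4, -3]
SWAP    → [-3, -3, -3, -4]
OVER    → [-3, -3, -3, -4, -3]
ADD     → [-3, -3, -3, -7]
MUL     → [-3, -3, 21]
MOD     → [-3, -3]
OVER    → [-3, -3, -3]
ADD     → [-3, -6]
DIV     → [0]
NEG     → [0]
PUSH 56 → [0, 56]
MOD     → [0]
PUSH -7 → [0, -7]
OVER    → [0, -7, 0]
SUB     → [0, -7]
SUB     → [7]
POP     → []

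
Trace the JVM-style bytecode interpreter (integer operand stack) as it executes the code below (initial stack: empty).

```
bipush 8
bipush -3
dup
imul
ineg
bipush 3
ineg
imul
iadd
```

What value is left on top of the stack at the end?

bipush 8   [8]
bipush -3  [8, -3]
dup        [8, -3, -3]
imul       [8, 9]
ineg       [8, -9]
bipush 3   [8, -9, 3]
ineg       [8, -9, -3]
imul       [8, 27]
iadd       [35]

35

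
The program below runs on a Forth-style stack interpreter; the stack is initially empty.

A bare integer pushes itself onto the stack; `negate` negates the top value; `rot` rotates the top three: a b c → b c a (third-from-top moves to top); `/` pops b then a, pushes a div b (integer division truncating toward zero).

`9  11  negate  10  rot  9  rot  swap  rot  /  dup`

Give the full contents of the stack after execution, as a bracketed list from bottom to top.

[-11, 10, 1, 1]

9       [9]
11      [9, 11]
negate  [9, -11]
10      [9, -11, 10]
rot     [-11, 10, 9]
9       [-11, 10, 9, 9]
rot     [-11, 9, 9, 10]
swap    [-11, 9, 10, 9]
rot     [-11, 10, 9, 9]
/       [-11, 10, 1]
dup     [-11, 10, 1, 1]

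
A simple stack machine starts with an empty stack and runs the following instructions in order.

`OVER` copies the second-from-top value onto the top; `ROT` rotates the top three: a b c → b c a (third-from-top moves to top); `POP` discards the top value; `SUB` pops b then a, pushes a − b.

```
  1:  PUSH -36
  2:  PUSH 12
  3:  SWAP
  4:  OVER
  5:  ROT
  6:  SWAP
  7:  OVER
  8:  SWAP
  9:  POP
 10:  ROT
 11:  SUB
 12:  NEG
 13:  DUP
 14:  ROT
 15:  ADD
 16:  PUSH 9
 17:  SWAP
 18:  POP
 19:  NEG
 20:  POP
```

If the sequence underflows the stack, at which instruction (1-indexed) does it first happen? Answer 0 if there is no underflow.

0

PUSH -36 → -36
PUSH 12  → -36 12
SWAP     → 12 -36
OVER     → 12 -36 12
ROT      → -36 12 12
SWAP     → -36 12 12
OVER     → -36 12 12 12
SWAP     → -36 12 12 12
POP      → -36 12 12
ROT      → 12 12 -36
SUB      → 12 48
NEG      → 12 -48
DUP      → 12 -48 -48
ROT      → -48 -48 12
ADD      → -48 -36
PUSH 9   → -48 -36 9
SWAP     → -48 9 -36
POP      → -48 9
NEG      → -48 -9
POP      → -48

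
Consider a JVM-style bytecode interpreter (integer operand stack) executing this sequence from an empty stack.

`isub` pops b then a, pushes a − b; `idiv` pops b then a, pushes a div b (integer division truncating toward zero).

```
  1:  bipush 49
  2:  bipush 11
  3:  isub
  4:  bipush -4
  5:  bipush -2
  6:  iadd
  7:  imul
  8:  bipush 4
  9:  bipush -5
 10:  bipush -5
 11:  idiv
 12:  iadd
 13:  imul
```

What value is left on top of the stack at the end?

bipush 49 → [49]
bipush 11 → [49, 11]
isub      → [38]
bipush -4 → [38, -4]
bipush -2 → [38, -4, -2]
iadd      → [38, -6]
imul      → [-228]
bipush 4  → [-228, 4]
bipush -5 → [-228, 4, -5]
bipush -5 → [-228, 4, -5, -5]
idiv      → [-228, 4, 1]
iadd      → [-228, 5]
imul      → [-1140]

-1140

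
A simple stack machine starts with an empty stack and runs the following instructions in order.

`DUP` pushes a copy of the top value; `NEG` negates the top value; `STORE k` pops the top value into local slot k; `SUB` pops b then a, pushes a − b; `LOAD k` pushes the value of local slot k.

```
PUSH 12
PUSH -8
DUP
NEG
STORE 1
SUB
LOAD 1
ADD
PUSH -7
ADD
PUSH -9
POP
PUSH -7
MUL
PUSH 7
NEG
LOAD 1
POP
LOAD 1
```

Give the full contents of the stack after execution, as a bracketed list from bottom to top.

[-147, -7, 8]

PUSH 12 → [12]
PUSH -8 → [12, -8]
DUP     → [12, -8, -8]
NEG     → [12, -8, 8]
STORE 1 → [12, -8]
SUB     → [20]
LOAD 1  → [20, 8]
ADD     → [28]
PUSH -7 → [28, -7]
ADD     → [21]
PUSH -9 → [21, -9]
POP     → [21]
PUSH -7 → [21, -7]
MUL     → [-147]
PUSH 7  → [-147, 7]
NEG     → [-147, -7]
LOAD 1  → [-147, -7, 8]
POP     → [-147, -7]
LOAD 1  → [-147, -7, 8]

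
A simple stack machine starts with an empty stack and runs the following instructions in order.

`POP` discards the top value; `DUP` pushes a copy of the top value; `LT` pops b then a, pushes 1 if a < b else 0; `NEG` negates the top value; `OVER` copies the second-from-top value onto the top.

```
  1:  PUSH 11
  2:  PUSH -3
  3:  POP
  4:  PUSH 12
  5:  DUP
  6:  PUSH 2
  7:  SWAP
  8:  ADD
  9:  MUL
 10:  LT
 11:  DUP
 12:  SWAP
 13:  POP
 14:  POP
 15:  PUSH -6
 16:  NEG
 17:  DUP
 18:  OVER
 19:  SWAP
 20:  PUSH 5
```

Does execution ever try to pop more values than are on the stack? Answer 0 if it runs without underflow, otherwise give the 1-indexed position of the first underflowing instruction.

0

PUSH 11 → 11
PUSH -3 → 11 -3
POP     → 11
PUSH 12 → 11 12
DUP     → 11 12 12
PUSH 2  → 11 12 12 2
SWAP    → 11 12 2 12
ADD     → 11 12 14
MUL     → 11 168
LT      → 1
DUP     → 1 1
SWAP    → 1 1
POP     → 1
POP     → (empty)
PUSH -6 → -6
NEG     → 6
DUP     → 6 6
OVER    → 6 6 6
SWAP    → 6 6 6
PUSH 5  → 6 6 6 5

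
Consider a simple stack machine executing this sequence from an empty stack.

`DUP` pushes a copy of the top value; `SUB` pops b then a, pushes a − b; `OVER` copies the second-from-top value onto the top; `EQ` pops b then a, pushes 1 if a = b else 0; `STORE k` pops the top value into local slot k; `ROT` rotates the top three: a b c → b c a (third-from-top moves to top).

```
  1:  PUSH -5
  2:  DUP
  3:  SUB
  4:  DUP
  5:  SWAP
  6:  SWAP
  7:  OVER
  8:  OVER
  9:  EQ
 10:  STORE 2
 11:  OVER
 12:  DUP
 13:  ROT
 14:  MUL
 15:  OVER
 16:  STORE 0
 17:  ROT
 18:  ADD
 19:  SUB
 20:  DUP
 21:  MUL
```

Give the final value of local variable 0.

0

PUSH -5  -5
DUP      -5 -5
SUB      0
DUP      0 0
SWAP     0 0
SWAP     0 0
OVER     0 0 0
OVER     0 0 0 0
EQ       0 0 1
STORE 2  0 0
OVER     0 0 0
DUP      0 0 0 0
ROT      0 0 0 0
MUL      0 0 0
OVER     0 0 0 0
STORE 0  0 0 0
ROT      0 0 0
ADD      0 0
SUB      0
DUP      0 0
MUL      0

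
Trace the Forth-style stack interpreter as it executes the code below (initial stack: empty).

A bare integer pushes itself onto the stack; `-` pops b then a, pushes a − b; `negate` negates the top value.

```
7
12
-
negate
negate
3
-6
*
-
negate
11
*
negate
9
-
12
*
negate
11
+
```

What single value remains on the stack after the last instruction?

-1597

7      → [7]
12     → [7, 12]
-      → [-5]
negate → [5]
negate → [-5]
3      → [-5, 3]
-6     → [-5, 3, -6]
*      → [-5, -18]
-      → [13]
negate → [-13]
11     → [-13, 11]
*      → [-143]
negate → [143]
9      → [143, 9]
-      → [134]
12     → [134, 12]
*      → [1608]
negate → [-1608]
11     → [-1608, 11]
+      → [-1597]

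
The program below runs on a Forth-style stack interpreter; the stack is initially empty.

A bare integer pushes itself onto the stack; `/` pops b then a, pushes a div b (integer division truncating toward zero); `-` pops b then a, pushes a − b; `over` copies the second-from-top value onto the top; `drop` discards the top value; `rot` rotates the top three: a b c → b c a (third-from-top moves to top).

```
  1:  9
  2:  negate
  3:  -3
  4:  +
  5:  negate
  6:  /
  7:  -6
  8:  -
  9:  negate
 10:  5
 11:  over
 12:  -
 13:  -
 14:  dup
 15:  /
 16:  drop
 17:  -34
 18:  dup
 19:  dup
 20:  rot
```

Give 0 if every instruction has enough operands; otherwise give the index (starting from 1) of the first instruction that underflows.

6

9      → 9
negate → -9
-3     → -9 -3
+      → -12
negate → 12
/  — needs 2 operands, stack has 1 → underflow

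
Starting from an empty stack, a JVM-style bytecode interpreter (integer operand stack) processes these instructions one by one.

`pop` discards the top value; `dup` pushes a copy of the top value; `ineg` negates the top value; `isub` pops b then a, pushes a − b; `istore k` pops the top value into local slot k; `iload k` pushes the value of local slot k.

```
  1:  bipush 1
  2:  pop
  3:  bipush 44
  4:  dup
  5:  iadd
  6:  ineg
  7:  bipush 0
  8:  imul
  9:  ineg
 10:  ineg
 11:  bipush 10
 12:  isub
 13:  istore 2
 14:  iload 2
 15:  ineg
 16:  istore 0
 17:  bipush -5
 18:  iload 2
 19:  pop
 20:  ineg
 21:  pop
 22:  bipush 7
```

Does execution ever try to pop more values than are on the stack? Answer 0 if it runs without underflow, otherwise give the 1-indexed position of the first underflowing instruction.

bipush 1  : 1
pop       : (empty)
bipush 44 : 44
dup       : 44 44
iadd      : 88
ineg      : -88
bipush 0  : -88 0
imul      : 0
ineg      : 0
ineg      : 0
bipush 10 : 0 10
isub      : -10
istore 2  : (empty)
iload 2   : -10
ineg      : 10
istore 0  : (empty)
bipush -5 : -5
iload 2   : -5 -10
pop       : -5
ineg      : 5
pop       : (empty)
bipush 7  : 7

0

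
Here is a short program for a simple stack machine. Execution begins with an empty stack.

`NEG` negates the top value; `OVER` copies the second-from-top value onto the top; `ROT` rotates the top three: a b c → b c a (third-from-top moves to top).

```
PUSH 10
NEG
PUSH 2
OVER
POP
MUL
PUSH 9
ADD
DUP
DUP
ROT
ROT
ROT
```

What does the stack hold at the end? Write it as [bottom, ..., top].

[-11, -11, -11]

PUSH 10  10
NEG      -10
PUSH 2   -10 2
OVER     -10 2 -10
POP      -10 2
MUL      -20
PUSH 9   -20 9
ADD      -11
DUP      -11 -11
DUP      -11 -11 -11
ROT      -11 -11 -11
ROT      -11 -11 -11
ROT      -11 -11 -11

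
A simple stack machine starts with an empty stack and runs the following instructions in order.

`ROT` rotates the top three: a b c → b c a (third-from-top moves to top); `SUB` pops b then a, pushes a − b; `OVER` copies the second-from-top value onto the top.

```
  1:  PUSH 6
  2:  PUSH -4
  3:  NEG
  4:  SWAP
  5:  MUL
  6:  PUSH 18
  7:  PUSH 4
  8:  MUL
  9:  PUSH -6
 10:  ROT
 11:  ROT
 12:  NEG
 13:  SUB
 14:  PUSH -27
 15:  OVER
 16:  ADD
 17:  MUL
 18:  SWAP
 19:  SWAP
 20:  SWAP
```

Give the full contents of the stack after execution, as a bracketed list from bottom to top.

PUSH 6   : 6
PUSH -4  : 6 -4
NEG      : 6 4
SWAP     : 4 6
MUL      : 24
PUSH 18  : 24 18
PUSH 4   : 24 18 4
MUL      : 24 72
PUSH -6  : 24 72 -6
ROT      : 72 -6 24
ROT      : -6 24 72
NEG      : -6 24 -72
SUB      : -6 96
PUSH -27 : -6 96 -27
OVER     : -6 96 -27 96
ADD      : -6 96 69
MUL      : -6 6624
SWAP     : 6624 -6
SWAP     : -6 6624
SWAP     : 6624 -6

[6624, -6]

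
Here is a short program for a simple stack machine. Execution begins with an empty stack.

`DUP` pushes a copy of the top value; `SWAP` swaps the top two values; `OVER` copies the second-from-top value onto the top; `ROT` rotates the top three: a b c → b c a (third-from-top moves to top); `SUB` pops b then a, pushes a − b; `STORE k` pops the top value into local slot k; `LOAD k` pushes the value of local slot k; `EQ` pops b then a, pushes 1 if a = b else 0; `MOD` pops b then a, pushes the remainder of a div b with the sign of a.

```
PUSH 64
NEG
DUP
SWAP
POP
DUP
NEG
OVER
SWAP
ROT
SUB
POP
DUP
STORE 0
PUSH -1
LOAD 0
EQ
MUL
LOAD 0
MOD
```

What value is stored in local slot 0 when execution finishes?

PUSH 64 -> [64]
NEG     -> [-64]
DUP     -> [-64, -64]
SWAP    -> [-64, -64]
POP     -> [-64]
DUP     -> [-64, -64]
NEG     -> [-64, 64]
OVER    -> [-64, 64, -64]
SWAP    -> [-64, -64, 64]
ROT     -> [-64, 64, -64]
SUB     -> [-64, 128]
POP     -> [-64]
DUP     -> [-64, -64]
STORE 0 -> [-64]
PUSH -1 -> [-64, -1]
LOAD 0  -> [-64, -1, -64]
EQ      -> [-64, 0]
MUL     -> [0]
LOAD 0  -> [0, -64]
MOD     -> [0]

-64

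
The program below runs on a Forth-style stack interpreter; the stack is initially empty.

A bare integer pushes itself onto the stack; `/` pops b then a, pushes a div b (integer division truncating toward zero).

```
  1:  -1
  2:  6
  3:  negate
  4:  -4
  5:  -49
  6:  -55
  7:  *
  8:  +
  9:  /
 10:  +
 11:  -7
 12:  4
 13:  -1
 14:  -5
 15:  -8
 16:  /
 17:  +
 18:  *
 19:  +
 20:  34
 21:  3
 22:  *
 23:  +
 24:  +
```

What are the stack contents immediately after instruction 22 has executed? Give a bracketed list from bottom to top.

-1     → [-1]
6      → [-1, 6]
negate → [-1, -6]
-4     → [-1, -6, -4]
-49    → [-1, -6, -4, -49]
-55    → [-1, -6, -4, -49, -55]
*      → [-1, -6, -4, 2695]
+      → [-1, -6, 2691]
/      → [-1, 0]
+      → [-1]
-7     → [-1, -7]
4      → [-1, -7, 4]
-1     → [-1, -7, 4, -1]
-5     → [-1, -7, 4, -1, -5]
-8     → [-1, -7, 4, -1, -5, -8]
/      → [-1, -7, 4, -1, 0]
+      → [-1, -7, 4, -1]
*      → [-1, -7, -4]
+      → [-1, -11]
34     → [-1, -11, 34]
3      → [-1, -11, 34, 3]
*      → [-1, -11, 102]

[-1, -11, 102]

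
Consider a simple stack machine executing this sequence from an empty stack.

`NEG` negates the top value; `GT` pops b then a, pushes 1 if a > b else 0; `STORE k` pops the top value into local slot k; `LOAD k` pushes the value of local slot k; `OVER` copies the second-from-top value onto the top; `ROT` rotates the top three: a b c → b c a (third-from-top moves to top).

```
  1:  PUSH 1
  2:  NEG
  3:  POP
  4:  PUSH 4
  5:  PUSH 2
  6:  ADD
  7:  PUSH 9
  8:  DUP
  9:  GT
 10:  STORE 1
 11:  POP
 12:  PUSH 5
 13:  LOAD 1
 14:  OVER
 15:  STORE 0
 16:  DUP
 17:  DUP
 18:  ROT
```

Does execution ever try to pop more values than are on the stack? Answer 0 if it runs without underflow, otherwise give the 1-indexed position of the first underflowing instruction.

0

PUSH 1  → 1
NEG     → -1
POP     → (empty)
PUSH 4  → 4
PUSH 2  → 4 2
ADD     → 6
PUSH 9  → 6 9
DUP     → 6 9 9
GT      → 6 0
STORE 1 → 6
POP     → (empty)
PUSH 5  → 5
LOAD 1  → 5 0
OVER    → 5 0 5
STORE 0 → 5 0
DUP     → 5 0 0
DUP     → 5 0 0 0
ROT     → 5 0 0 0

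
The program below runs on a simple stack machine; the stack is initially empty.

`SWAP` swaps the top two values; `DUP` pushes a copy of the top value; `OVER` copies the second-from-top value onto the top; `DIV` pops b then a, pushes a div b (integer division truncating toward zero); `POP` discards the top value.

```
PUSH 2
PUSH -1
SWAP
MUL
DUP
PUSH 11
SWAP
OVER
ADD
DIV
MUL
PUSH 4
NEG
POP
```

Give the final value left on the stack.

-2

PUSH 2  -> [2]
PUSH -1 -> [2, -1]
SWAP    -> [-1, 2]
MUL     -> [-2]
DUP     -> [-2, -2]
PUSH 11 -> [-2, -2, 11]
SWAP    -> [-2, 11, -2]
OVER    -> [-2, 11, -2, 11]
ADD     -> [-2, 11, 9]
DIV     -> [-2, 1]
MUL     -> [-2]
PUSH 4  -> [-2, 4]
NEG     -> [-2, -4]
POP     -> [-2]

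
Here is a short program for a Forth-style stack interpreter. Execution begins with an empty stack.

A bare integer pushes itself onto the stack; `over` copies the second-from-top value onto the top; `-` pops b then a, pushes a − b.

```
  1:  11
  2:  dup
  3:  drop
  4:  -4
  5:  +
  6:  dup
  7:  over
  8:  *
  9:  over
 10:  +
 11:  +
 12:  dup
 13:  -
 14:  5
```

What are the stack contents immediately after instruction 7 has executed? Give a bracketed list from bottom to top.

11    11
dup   11 11
drop  11
-4    11 -4
+     7
dup   7 7
over  7 7 7

[7, 7, 7]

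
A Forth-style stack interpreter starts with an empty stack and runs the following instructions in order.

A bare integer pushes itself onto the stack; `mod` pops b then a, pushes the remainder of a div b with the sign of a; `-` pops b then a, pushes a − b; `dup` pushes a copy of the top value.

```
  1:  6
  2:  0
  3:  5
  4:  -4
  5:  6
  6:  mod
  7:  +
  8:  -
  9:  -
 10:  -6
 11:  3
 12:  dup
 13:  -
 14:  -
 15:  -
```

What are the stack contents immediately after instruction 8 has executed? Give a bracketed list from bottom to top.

6    6
0    6 0
5    6 0 5
-4   6 0 5 -4
6    6 0 5 -4 6
mod  6 0 5 -4
+    6 0 1
-    6 -1

[6, -1]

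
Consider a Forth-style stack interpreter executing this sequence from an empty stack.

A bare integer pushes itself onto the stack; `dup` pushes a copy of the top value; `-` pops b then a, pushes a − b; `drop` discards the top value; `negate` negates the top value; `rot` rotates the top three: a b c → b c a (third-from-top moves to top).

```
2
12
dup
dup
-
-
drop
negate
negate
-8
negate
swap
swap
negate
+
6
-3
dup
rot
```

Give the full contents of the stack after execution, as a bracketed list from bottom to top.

[-6, -3, -3, 6]

2      → [2]
12     → [2, 12]
dup    → [2, 12, 12]
dup    → [2, 12, 12, 12]
-      → [2, 12, 0]
-      → [2, 12]
drop   → [2]
negate → [-2]
negate → [2]
-8     → [2, -8]
negate → [2, 8]
swap   → [8, 2]
swap   → [2, 8]
negate → [2, -8]
+      → [-6]
6      → [-6, 6]
-3     → [-6, 6, -3]
dup    → [-6, 6, -3, -3]
rot    → [-6, -3, -3, 6]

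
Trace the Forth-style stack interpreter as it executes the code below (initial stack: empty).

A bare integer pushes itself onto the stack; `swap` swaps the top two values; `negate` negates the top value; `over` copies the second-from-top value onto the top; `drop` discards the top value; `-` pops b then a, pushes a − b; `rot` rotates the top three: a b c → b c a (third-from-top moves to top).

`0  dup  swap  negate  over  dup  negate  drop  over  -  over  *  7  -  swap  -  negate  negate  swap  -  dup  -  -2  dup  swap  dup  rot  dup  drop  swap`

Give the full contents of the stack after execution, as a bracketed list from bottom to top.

[0, -2, -2, -2]

0      → [0]
dup    → [0, 0]
swap   → [0, 0]
negate → [0, 0]
over   → [0, 0, 0]
dup    → [0, 0, 0, 0]
negate → [0, 0, 0, 0]
drop   → [0, 0, 0]
over   → [0, 0, 0, 0]
-      → [0, 0, 0]
over   → [0, 0, 0, 0]
*      → [0, 0, 0]
7      → [0, 0, 0, 7]
-      → [0, 0, -7]
swap   → [0, -7, 0]
-      → [0, -7]
negate → [0, 7]
negate → [0, -7]
swap   → [-7, 0]
-      → [-7]
dup    → [-7, -7]
-      → [0]
-2     → [0, -2]
dup    → [0, -2, -2]
swap   → [0, -2, -2]
dup    → [0, -2, -2, -2]
rot    → [0, -2, -2, -2]
dup    → [0, -2, -2, -2, -2]
drop   → [0, -2, -2, -2]
swap   → [0, -2, -2, -2]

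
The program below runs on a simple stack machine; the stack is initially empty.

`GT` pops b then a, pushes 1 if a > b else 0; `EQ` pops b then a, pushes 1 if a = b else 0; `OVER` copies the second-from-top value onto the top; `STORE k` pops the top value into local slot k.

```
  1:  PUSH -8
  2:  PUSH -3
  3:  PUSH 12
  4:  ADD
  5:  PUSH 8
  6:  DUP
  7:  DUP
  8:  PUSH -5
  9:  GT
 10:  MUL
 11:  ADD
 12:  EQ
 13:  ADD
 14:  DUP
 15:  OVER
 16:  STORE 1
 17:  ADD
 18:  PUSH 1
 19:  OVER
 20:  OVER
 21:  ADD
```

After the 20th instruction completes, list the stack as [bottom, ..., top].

PUSH -8 -> -8
PUSH -3 -> -8 -3
PUSH 12 -> -8 -3 12
ADD     -> -8 9
PUSH 8  -> -8 9 8
DUP     -> -8 9 8 8
DUP     -> -8 9 8 8 8
PUSH -5 -> -8 9 8 8 8 -5
GT      -> -8 9 8 8 1
MUL     -> -8 9 8 8
ADD     -> -8 9 16
EQ      -> -8 0
ADD     -> -8
DUP     -> -8 -8
OVER    -> -8 -8 -8
STORE 1 -> -8 -8
ADD     -> -16
PUSH 1  -> -16 1
OVER    -> -16 1 -16
OVER    -> -16 1 -16 1

[-16, 1, -16, 1]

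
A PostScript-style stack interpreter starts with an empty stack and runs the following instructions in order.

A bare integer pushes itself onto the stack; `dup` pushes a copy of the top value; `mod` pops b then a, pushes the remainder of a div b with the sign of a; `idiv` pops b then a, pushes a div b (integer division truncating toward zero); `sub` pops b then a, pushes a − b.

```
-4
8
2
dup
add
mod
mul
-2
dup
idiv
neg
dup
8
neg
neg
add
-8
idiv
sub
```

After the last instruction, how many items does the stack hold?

2

-4   -> [-4]
8    -> [-4, 8]
2    -> [-4, 8, 2]
dup  -> [-4, 8, 2, 2]
add  -> [-4, 8, 4]
mod  -> [-4, 0]
mul  -> [0]
-2   -> [0, -2]
dup  -> [0, -2, -2]
idiv -> [0, 1]
neg  -> [0, -1]
dup  -> [0, -1, -1]
8    -> [0, -1, -1, 8]
neg  -> [0, -1, -1, -8]
neg  -> [0, -1, -1, 8]
add  -> [0, -1, 7]
-8   -> [0, -1, 7, -8]
idiv -> [0, -1, 0]
sub  -> [0, -1]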